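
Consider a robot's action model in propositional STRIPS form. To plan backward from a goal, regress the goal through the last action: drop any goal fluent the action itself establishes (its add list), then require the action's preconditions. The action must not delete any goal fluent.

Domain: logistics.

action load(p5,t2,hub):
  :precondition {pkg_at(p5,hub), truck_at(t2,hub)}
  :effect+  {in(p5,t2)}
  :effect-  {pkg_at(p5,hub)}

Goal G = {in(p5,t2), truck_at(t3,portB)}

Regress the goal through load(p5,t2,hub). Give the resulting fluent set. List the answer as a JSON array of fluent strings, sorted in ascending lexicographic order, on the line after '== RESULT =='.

Regress:
  G ∩ del = {}  (empty — regression defined)
  G \ add = {in(p5,t2), truck_at(t3,portB)} \ {in(p5,t2)} = {truck_at(t3,portB)}
  ∪ pre   = {truck_at(t3,portB)} ∪ {pkg_at(p5,hub), truck_at(t2,hub)}
          = {pkg_at(p5,hub), truck_at(t2,hub), truck_at(t3,portB)}

== RESULT ==
["pkg_at(p5,hub)", "truck_at(t2,hub)", "truck_at(t3,portB)"]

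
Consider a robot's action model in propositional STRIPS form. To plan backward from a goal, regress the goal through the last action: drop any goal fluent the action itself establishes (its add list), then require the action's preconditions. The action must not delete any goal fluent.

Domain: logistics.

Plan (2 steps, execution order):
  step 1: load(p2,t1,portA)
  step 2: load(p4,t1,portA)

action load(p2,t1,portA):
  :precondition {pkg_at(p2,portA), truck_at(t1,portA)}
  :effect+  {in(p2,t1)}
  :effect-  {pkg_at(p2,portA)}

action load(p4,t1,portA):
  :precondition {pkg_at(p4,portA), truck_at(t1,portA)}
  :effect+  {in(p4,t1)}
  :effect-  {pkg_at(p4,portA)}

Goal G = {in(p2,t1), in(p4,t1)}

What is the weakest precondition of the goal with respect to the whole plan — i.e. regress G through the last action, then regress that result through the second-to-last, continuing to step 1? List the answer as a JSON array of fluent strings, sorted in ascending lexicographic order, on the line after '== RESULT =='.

Regress step by step:
  through step 2 (load(p4,t1,portA)): drop {in(p4,t1)}, keep {in(p2,t1)}, require {pkg_at(p4,portA), truck_at(t1,portA)}
    → {in(p2,t1), pkg_at(p4,portA), truck_at(t1,portA)}
  through step 1 (load(p2,t1,portA)): drop {in(p2,t1)}, keep {pkg_at(p4,portA), truck_at(t1,portA)}, require {pkg_at(p2,portA), truck_at(t1,portA)}
    → {pkg_at(p2,portA), pkg_at(p4,portA), truck_at(t1,portA)}

== RESULT ==
["pkg_at(p2,portA)", "pkg_at(p4,portA)", "truck_at(t1,portA)"]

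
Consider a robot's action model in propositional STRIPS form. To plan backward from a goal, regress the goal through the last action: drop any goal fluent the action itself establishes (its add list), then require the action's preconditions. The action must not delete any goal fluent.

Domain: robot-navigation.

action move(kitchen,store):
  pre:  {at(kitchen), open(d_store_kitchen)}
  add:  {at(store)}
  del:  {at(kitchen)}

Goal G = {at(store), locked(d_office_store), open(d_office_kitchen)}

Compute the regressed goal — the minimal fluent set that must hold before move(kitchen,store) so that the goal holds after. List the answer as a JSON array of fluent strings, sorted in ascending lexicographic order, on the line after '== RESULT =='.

Compute (G \ add) ∪ pre:
  G ∩ del = {}  (empty — regression defined)
  G \ add = {at(store), locked(d_office_store), open(d_office_kitchen)} \ {at(store)} = {locked(d_office_store), open(d_office_kitchen)}
  ∪ pre   = {locked(d_office_store), open(d_office_kitchen)} ∪ {at(kitchen), open(d_store_kitchen)}
          = {at(kitchen), locked(d_office_store), open(d_office_kitchen), open(d_store_kitchen)}

== RESULT ==
["at(kitchen)", "locked(d_office_store)", "open(d_office_kitchen)", "open(d_store_kitchen)"]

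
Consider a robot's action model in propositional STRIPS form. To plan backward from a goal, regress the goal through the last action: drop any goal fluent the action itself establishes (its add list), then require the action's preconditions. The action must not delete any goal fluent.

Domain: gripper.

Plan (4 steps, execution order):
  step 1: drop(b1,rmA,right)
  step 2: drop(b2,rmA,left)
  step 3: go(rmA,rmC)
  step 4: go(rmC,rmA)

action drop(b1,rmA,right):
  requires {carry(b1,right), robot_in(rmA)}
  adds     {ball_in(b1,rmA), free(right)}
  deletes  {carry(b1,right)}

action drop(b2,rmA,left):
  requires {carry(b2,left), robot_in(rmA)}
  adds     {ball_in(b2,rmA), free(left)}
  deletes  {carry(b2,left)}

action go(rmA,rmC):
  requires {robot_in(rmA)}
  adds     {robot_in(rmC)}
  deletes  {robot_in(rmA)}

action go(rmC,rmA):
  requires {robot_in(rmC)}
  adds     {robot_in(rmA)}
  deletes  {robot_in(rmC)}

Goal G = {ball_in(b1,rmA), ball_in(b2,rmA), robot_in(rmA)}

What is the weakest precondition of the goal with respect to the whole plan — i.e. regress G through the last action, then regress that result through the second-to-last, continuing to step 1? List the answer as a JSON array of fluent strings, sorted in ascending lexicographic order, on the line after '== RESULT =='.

Regress step by step:
  through step 4 (go(rmC,rmA)): drop {robot_in(rmA)}, keep {ball_in(b1,rmA), ball_in(b2,rmA)}, require {robot_in(rmC)}
    → {ball_in(b1,rmA), ball_in(b2,rmA), robot_in(rmC)}
  through step 3 (go(rmA,rmC)): drop {robot_in(rmC)}, keep {ball_in(b1,rmA), ball_in(b2,rmA)}, require {robot_in(rmA)}
    → {ball_in(b1,rmA), ball_in(b2,rmA), robot_in(rmA)}
  through step 2 (drop(b2,rmA,left)): drop {ball_in(b2,rmA)}, keep {ball_in(b1,rmA), robot_in(rmA)}, require {carry(b2,left), robot_in(rmA)}
    → {ball_in(b1,rmA), carry(b2,left), robot_in(rmA)}
  through step 1 (drop(b1,rmA,right)): drop {ball_in(b1,rmA)}, keep {carry(b2,left), robot_in(rmA)}, require {carry(b1,right), robot_in(rmA)}
    → {carry(b1,right), carry(b2,left), robot_in(rmA)}

== RESULT ==
["carry(b1,right)", "carry(b2,left)", "robot_in(rmA)"]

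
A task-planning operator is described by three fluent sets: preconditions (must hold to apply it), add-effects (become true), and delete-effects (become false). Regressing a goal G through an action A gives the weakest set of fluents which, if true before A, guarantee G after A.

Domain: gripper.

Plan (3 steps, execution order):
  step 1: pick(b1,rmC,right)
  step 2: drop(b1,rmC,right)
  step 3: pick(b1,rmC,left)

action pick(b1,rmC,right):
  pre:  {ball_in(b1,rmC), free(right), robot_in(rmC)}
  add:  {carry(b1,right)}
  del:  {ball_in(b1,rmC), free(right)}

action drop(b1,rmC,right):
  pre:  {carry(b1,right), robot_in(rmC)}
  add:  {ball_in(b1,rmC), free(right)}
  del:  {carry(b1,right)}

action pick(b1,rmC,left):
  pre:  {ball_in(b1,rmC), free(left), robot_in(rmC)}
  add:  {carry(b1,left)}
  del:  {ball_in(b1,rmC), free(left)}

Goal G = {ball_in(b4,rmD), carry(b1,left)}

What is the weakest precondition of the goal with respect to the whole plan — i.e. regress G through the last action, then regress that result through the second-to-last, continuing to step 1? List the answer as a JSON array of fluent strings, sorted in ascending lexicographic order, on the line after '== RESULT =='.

Regress step by step:
  through step 3 (pick(b1,rmC,left)): drop {carry(b1,left)}, keep {ball_in(b4,rmD)}, require {ball_in(b1,rmC), free(left), robot_in(rmC)}
    → {ball_in(b1,rmC), ball_in(b4,rmD), free(left), robot_in(rmC)}
  through step 2 (drop(b1,rmC,right)): drop {ball_in(b1,rmC)}, keep {ball_in(b4,rmD), free(left), robot_in(rmC)}, require {carry(b1,right), robot_in(rmC)}
    → {ball_in(b4,rmD), carry(b1,right), free(left), robot_in(rmC)}
  through step 1 (pick(b1,rmC,right)): drop {carry(b1,right)}, keep {ball_in(b4,rmD), free(left), robot_in(rmC)}, require {ball_in(b1,rmC), free(right), robot_in(rmC)}
    → {ball_in(b1,rmC), ball_in(b4,rmD), free(left), free(right), robot_in(rmC)}

== RESULT ==
["ball_in(b1,rmC)", "ball_in(b4,rmD)", "free(left)", "free(right)", "robot_in(rmC)"]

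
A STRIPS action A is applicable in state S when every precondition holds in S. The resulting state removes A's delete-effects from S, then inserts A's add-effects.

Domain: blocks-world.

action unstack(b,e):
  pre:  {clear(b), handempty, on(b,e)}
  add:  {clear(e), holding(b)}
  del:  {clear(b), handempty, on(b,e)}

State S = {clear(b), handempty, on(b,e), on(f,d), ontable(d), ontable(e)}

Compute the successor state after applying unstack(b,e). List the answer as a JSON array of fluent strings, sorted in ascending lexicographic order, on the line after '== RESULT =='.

Compute (S \ del) ∪ add:
  pre ⊆ S: {clear(b), handempty, on(b,e)} ⊆ S  — applicable
  S \ del = {on(f,d), ontable(d), ontable(e)}
  ∪ add   = {clear(e), holding(b), on(f,d), ontable(d), ontable(e)}

== RESULT ==
["clear(e)", "holding(b)", "on(f,d)", "ontable(d)", "ontable(e)"]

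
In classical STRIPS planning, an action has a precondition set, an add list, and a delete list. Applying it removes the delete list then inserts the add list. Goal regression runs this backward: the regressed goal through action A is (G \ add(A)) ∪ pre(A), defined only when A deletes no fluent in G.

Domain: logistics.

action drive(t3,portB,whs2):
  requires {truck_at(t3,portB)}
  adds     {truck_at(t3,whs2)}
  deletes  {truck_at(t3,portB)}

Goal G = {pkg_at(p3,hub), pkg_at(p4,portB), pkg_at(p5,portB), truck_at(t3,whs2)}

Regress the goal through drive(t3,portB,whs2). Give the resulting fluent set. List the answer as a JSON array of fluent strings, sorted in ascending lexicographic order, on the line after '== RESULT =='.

Regress:
  G ∩ del = {}  (empty — regression defined)
  G \ add = {pkg_at(p3,hub), pkg_at(p4,portB), pkg_at(p5,portB), truck_at(t3,whs2)} \ {truck_at(t3,whs2)} = {pkg_at(p3,hub), pkg_at(p4,portB), pkg_at(p5,portB)}
  ∪ pre   = {pkg_at(p3,hub), pkg_at(p4,portB), pkg_at(p5,portB)} ∪ {truck_at(t3,portB)}
          = {pkg_at(p3,hub), pkg_at(p4,portB), pkg_at(p5,portB), truck_at(t3,portB)}

== RESULT ==
["pkg_at(p3,hub)", "pkg_at(p4,portB)", "pkg_at(p5,portB)", "truck_at(t3,portB)"]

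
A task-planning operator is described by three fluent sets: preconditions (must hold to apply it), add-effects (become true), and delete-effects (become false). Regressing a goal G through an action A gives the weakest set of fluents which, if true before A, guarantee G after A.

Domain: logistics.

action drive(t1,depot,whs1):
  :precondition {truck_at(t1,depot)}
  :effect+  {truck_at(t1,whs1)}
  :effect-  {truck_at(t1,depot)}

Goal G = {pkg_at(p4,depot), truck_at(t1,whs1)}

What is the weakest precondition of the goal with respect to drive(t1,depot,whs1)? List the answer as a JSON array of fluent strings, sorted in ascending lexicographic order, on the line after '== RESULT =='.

Compute (G \ add) ∪ pre:
  G ∩ del = {}  (empty — regression defined)
  G \ add = {pkg_at(p4,depot), truck_at(t1,whs1)} \ {truck_at(t1,whs1)} = {pkg_at(p4,depot)}
  ∪ pre   = {pkg_at(p4,depot)} ∪ {truck_at(t1,depot)}
          = {pkg_at(p4,depot), truck_at(t1,depot)}

== RESULT ==
["pkg_at(p4,depot)", "truck_at(t1,depot)"]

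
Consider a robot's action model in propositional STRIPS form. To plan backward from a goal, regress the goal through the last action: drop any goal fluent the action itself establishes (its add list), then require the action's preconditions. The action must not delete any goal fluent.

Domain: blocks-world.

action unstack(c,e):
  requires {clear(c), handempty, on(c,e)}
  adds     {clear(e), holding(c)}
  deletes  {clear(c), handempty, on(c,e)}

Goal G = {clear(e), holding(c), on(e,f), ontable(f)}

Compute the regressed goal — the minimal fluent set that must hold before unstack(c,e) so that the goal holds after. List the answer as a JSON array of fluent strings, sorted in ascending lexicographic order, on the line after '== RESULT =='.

Regress:
  G ∩ del = {}  (empty — regression defined)
  G \ add = {clear(e), holding(c), on(e,f), ontable(f)} \ {clear(e), holding(c)} = {on(e,f), ontable(f)}
  ∪ pre   = {on(e,f), ontable(f)} ∪ {clear(c), handempty, on(c,e)}
          = {clear(c), handempty, on(c,e), on(e,f), ontable(f)}

== RESULT ==
["clear(c)", "handempty", "on(c,e)", "on(e,f)", "ontable(f)"]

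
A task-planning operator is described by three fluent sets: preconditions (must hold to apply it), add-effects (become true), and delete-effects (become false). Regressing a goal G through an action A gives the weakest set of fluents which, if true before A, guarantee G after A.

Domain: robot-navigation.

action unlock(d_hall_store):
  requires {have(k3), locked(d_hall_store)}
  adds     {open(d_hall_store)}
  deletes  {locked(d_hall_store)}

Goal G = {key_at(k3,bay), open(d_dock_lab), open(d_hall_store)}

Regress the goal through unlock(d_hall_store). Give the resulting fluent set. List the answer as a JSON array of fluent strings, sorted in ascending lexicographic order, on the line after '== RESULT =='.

Compute (G \ add) ∪ pre:
  G ∩ del = {}  (empty — regression defined)
  G \ add = {key_at(k3,bay), open(d_dock_lab), open(d_hall_store)} \ {open(d_hall_store)} = {key_at(k3,bay), open(d_dock_lab)}
  ∪ pre   = {key_at(k3,bay), open(d_dock_lab)} ∪ {have(k3), locked(d_hall_store)}
          = {have(k3), key_at(k3,bay), locked(d_hall_store), open(d_dock_lab)}

== RESULT ==
["have(k3)", "key_at(k3,bay)", "locked(d_hall_store)", "open(d_dock_lab)"]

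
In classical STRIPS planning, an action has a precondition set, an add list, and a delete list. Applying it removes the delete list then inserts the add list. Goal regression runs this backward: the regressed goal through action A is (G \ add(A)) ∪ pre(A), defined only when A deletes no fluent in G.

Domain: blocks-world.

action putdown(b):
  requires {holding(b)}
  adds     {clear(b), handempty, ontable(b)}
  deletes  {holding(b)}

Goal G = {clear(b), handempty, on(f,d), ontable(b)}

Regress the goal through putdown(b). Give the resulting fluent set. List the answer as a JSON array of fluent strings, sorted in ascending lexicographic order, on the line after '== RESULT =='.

Compute (G \ add) ∪ pre:
  G ∩ del = {}  (empty — regression defined)
  G \ add = {clear(b), handempty, on(f,d), ontable(b)} \ {clear(b), handempty, ontable(b)} = {on(f,d)}
  ∪ pre   = {on(f,d)} ∪ {holding(b)}
          = {holding(b), on(f,d)}

== RESULT ==
["holding(b)", "on(f,d)"]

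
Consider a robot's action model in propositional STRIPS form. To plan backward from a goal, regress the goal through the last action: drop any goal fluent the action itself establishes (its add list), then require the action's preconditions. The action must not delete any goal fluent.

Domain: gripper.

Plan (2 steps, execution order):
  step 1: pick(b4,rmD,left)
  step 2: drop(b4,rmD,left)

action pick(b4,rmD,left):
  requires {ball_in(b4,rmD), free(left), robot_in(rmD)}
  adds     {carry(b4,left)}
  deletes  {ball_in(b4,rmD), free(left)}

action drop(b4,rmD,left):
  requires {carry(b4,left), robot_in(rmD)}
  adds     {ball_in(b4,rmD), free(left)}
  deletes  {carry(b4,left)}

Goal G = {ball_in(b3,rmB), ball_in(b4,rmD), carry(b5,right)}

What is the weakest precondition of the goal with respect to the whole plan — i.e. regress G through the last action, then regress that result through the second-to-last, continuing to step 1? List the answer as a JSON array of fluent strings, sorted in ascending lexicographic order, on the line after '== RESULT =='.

Work backward from the goal:
  through step 2 (drop(b4,rmD,left)): drop {ball_in(b4,rmD)}, keep {ball_in(b3,rmB), carry(b5,right)}, require {carry(b4,left), robot_in(rmD)}
    → {ball_in(b3,rmB), carry(b4,left), carry(b5,right), robot_in(rmD)}
  through step 1 (pick(b4,rmD,left)): drop {carry(b4,left)}, keep {ball_in(b3,rmB), carry(b5,right), robot_in(rmD)}, require {ball_in(b4,rmD), free(left), robot_in(rmD)}
    → {ball_in(b3,rmB), ball_in(b4,rmD), carry(b5,right), free(left), robot_in(rmD)}

== RESULT ==
["ball_in(b3,rmB)", "ball_in(b4,rmD)", "carry(b5,right)", "free(left)", "robot_in(rmD)"]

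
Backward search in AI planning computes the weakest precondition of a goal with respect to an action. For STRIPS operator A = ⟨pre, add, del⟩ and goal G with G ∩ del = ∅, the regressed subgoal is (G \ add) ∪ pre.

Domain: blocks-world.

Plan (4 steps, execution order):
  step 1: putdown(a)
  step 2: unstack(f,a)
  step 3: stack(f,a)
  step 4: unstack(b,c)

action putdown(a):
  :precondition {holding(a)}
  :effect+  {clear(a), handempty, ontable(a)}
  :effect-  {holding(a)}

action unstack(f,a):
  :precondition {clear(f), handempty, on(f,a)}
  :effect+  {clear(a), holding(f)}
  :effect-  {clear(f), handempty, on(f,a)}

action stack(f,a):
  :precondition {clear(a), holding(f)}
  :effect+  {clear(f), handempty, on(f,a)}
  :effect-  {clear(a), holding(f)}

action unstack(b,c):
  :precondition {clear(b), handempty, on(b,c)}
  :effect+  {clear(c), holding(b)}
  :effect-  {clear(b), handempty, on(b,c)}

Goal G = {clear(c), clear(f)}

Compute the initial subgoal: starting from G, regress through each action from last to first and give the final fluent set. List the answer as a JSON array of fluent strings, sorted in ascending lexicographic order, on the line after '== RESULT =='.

Work backward from the goal:
  through step 4 (unstack(b,c)): drop {clear(c)}, keep {clear(f)}, require {clear(b), handempty, on(b,c)}
    → {clear(b), clear(f), handempty, on(b,c)}
  through step 3 (stack(f,a)): drop {clear(f), handempty}, keep {clear(b), on(b,c)}, require {clear(a), holding(f)}
    → {clear(a), clear(b), holding(f), on(b,c)}
  through step 2 (unstack(f,a)): drop {clear(a), holding(f)}, keep {clear(b), on(b,c)}, require {clear(f), handempty, on(f,a)}
    → {clear(b), clear(f), handempty, on(b,c), on(f,a)}
  through step 1 (putdown(a)): drop {handempty}, keep {clear(b), clear(f), on(b,c), on(f,a)}, require {holding(a)}
    → {clear(b), clear(f), holding(a), on(b,c), on(f,a)}

== RESULT ==
["clear(b)", "clear(f)", "holding(a)", "on(b,c)", "on(f,a)"]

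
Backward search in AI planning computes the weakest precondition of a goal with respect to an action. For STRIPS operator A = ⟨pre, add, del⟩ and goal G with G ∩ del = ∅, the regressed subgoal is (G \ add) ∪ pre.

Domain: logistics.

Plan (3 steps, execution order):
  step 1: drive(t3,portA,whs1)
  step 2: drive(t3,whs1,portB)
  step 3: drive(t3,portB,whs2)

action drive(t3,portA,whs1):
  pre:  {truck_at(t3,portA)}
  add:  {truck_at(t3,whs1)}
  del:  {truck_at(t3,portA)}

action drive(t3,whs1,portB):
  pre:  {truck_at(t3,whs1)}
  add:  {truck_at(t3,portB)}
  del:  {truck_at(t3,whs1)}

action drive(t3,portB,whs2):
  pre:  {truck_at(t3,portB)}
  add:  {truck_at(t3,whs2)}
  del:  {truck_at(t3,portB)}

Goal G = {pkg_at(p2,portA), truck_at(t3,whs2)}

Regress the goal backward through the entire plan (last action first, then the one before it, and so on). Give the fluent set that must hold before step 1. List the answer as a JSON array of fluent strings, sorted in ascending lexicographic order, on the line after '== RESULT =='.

Work backward from the goal:
  through step 3 (drive(t3,portB,whs2)): drop {truck_at(t3,whs2)}, keep {pkg_at(p2,portA)}, require {truck_at(t3,portB)}
    → {pkg_at(p2,portA), truck_at(t3,portB)}
  through step 2 (drive(t3,whs1,portB)): drop {truck_at(t3,portB)}, keep {pkg_at(p2,portA)}, require {truck_at(t3,whs1)}
    → {pkg_at(p2,portA), truck_at(t3,whs1)}
  through step 1 (drive(t3,portA,whs1)): drop {truck_at(t3,whs1)}, keep {pkg_at(p2,portA)}, require {truck_at(t3,portA)}
    → {pkg_at(p2,portA), truck_at(t3,portA)}

== RESULT ==
["pkg_at(p2,portA)", "truck_at(t3,portA)"]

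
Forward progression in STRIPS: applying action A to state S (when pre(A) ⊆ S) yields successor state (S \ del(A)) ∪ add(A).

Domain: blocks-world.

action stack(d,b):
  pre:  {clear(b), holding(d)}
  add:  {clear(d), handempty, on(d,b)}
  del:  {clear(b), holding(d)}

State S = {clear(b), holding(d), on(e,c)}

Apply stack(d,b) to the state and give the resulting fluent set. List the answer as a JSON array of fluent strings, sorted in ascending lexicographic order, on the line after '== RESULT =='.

Progress:
  pre ⊆ S: {clear(b), holding(d)} ⊆ S  — applicable
  S \ del = {on(e,c)}
  ∪ add   = {clear(d), handempty, on(d,b), on(e,c)}

== RESULT ==
["clear(d)", "handempty", "on(d,b)", "on(e,c)"]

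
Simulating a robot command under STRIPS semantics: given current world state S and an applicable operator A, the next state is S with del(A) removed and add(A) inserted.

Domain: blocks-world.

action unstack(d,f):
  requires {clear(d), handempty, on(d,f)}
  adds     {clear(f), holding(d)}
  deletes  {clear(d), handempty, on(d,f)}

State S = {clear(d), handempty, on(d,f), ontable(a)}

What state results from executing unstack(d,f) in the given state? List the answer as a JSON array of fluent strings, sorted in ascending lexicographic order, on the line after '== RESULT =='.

Compute (S \ del) ∪ add:
  pre ⊆ S: {clear(d), handempty, on(d,f)} ⊆ S  — applicable
  S \ del = {ontable(a)}
  ∪ add   = {clear(f), holding(d), ontable(a)}

== RESULT ==
["clear(f)", "holding(d)", "ontable(a)"]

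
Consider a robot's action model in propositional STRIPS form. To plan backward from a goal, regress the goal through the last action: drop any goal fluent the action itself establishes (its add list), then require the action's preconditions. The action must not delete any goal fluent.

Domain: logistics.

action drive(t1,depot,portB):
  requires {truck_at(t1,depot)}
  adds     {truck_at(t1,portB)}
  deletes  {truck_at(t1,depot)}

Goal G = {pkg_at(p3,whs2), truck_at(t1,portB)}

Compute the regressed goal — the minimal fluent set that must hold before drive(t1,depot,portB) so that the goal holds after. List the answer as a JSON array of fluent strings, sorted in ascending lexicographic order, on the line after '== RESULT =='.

Regress:
  G ∩ del = {}  (empty — regression defined)
  G \ add = {pkg_at(p3,whs2), truck_at(t1,portB)} \ {truck_at(t1,portB)} = {pkg_at(p3,whs2)}
  ∪ pre   = {pkg_at(p3,whs2)} ∪ {truck_at(t1,depot)}
          = {pkg_at(p3,whs2), truck_at(t1,depot)}

== RESULT ==
["pkg_at(p3,whs2)", "truck_at(t1,depot)"]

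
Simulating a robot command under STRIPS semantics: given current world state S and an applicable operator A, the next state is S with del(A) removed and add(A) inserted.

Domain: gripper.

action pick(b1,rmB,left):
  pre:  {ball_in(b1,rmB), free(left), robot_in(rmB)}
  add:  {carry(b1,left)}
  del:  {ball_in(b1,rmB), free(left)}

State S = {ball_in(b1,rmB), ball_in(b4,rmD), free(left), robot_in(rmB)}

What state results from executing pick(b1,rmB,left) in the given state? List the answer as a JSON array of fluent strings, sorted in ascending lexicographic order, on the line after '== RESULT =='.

Compute (S \ del) ∪ add:
  pre ⊆ S: {ball_in(b1,rmB), free(left), robot_in(rmB)} ⊆ S  — applicable
  S \ del = {ball_in(b4,rmD), robot_in(rmB)}
  ∪ add   = {ball_in(b4,rmD), carry(b1,left), robot_in(rmB)}

== RESULT ==
["ball_in(b4,rmD)", "carry(b1,left)", "robot_in(rmB)"]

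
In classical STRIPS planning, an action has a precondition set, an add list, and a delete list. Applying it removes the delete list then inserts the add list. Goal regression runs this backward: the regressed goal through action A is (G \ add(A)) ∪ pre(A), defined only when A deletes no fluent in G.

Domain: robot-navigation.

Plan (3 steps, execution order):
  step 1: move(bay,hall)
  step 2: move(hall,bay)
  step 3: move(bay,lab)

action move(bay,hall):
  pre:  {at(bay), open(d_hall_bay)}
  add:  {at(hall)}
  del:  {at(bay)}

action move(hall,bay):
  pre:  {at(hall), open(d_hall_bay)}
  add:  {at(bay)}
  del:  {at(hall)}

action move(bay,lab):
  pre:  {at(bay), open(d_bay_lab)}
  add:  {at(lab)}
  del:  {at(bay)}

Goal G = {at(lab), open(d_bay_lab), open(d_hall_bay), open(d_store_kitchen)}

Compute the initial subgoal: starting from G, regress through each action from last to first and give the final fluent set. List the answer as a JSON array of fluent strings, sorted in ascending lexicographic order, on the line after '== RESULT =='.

Regress step by step:
  through step 3 (move(bay,lab)): drop {at(lab)}, keep {open(d_bay_lab), open(d_hall_bay), open(d_store_kitchen)}, require {at(bay), open(d_bay_lab)}
    → {at(bay), open(d_bay_lab), open(d_hall_bay), open(d_store_kitchen)}
  through step 2 (move(hall,bay)): drop {at(bay)}, keep {open(d_bay_lab), open(d_hall_bay), open(d_store_kitchen)}, require {at(hall), open(d_hall_bay)}
    → {at(hall), open(d_bay_lab), open(d_hall_bay), open(d_store_kitchen)}
  through step 1 (move(bay,hall)): drop {at(hall)}, keep {open(d_bay_lab), open(d_hall_bay), open(d_store_kitchen)}, require {at(bay), open(d_hall_bay)}
    → {at(bay), open(d_bay_lab), open(d_hall_bay), open(d_store_kitchen)}

== RESULT ==
["at(bay)", "open(d_bay_lab)", "open(d_hall_bay)", "open(d_store_kitchen)"]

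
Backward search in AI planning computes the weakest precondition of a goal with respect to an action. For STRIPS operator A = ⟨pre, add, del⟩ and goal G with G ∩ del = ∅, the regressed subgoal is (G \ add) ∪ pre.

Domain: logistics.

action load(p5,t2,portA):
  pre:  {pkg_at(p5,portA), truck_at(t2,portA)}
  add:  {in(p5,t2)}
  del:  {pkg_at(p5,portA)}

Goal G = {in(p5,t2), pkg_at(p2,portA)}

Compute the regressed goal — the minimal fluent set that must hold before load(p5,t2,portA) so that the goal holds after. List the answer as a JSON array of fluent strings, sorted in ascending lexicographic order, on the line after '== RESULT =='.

Regress:
  G ∩ del = {}  (empty — regression defined)
  G \ add = {in(p5,t2), pkg_at(p2,portA)} \ {in(p5,t2)} = {pkg_at(p2,portA)}
  ∪ pre   = {pkg_at(p2,portA)} ∪ {pkg_at(p5,portA), truck_at(t2,portA)}
          = {pkg_at(p2,portA), pkg_at(p5,portA), truck_at(t2,portA)}

== RESULT ==
["pkg_at(p2,portA)", "pkg_at(p5,portA)", "truck_at(t2,portA)"]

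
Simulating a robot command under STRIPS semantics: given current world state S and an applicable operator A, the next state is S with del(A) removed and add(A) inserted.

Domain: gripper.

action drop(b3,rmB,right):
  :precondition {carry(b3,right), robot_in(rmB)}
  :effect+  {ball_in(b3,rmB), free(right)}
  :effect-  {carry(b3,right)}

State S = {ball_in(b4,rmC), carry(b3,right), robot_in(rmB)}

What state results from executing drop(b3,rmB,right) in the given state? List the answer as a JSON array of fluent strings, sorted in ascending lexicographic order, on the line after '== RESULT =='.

Compute (S \ del) ∪ add:
  pre ⊆ S: {carry(b3,right), robot_in(rmB)} ⊆ S  — applicable
  S \ del = {ball_in(b4,rmC), robot_in(rmB)}
  ∪ add   = {ball_in(b3,rmB), ball_in(b4,rmC), free(right), robot_in(rmB)}

== RESULT ==
["ball_in(b3,rmB)", "ball_in(b4,rmC)", "free(right)", "robot_in(rmB)"]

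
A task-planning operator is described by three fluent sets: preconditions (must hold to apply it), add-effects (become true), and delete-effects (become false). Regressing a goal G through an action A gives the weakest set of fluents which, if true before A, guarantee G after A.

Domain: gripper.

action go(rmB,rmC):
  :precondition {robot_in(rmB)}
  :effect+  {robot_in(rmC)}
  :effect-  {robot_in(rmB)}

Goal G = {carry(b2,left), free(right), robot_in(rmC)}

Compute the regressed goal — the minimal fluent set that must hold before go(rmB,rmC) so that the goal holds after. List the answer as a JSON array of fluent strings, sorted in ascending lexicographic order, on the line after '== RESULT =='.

Compute (G \ add) ∪ pre:
  G ∩ del = {}  (empty — regression defined)
  G \ add = {carry(b2,left), free(right), robot_in(rmC)} \ {robot_in(rmC)} = {carry(b2,left), free(right)}
  ∪ pre   = {carry(b2,left), free(right)} ∪ {robot_in(rmB)}
          = {carry(b2,left), free(right), robot_in(rmB)}

== RESULT ==
["carry(b2,left)", "free(right)", "robot_in(rmB)"]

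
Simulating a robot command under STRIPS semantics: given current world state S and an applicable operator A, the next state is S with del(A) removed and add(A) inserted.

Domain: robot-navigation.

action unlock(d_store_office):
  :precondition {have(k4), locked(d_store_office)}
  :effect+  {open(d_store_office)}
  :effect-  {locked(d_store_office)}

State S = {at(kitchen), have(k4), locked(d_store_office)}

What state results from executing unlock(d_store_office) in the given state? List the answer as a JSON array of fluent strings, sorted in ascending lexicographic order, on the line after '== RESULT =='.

Compute (S \ del) ∪ add:
  pre ⊆ S: {have(k4), locked(d_store_office)} ⊆ S  — applicable
  S \ del = {at(kitchen), have(k4)}
  ∪ add   = {at(kitchen), have(k4), open(d_store_office)}

== RESULT ==
["at(kitchen)", "have(k4)", "open(d_store_office)"]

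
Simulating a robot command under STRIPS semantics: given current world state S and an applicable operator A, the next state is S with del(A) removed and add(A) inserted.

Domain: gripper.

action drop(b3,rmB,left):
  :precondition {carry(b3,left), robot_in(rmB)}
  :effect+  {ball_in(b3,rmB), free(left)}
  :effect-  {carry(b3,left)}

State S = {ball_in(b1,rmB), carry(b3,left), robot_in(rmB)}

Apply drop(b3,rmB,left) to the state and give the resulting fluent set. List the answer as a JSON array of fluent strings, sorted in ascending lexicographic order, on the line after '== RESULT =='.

Compute (S \ del) ∪ add:
  pre ⊆ S: {carry(b3,left), robot_in(rmB)} ⊆ S  — applicable
  S \ del = {ball_in(b1,rmB), robot_in(rmB)}
  ∪ add   = {ball_in(b1,rmB), ball_in(b3,rmB), free(left), robot_in(rmB)}

== RESULT ==
["ball_in(b1,rmB)", "ball_in(b3,rmB)", "free(left)", "robot_in(rmB)"]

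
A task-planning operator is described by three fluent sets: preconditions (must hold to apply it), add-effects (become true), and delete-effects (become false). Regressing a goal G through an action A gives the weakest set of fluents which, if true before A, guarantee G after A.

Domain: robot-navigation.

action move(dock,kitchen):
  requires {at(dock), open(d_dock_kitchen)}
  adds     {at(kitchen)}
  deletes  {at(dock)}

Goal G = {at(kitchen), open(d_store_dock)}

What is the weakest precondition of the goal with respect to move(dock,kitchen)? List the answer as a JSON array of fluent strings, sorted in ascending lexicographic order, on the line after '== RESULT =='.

Regress:
  G ∩ del = {}  (empty — regression defined)
  G \ add = {at(kitchen), open(d_store_dock)} \ {at(kitchen)} = {open(d_store_dock)}
  ∪ pre   = {open(d_store_dock)} ∪ {at(dock), open(d_dock_kitchen)}
          = {at(dock), open(d_dock_kitchen), open(d_store_dock)}

== RESULT ==
["at(dock)", "open(d_dock_kitchen)", "open(d_store_dock)"]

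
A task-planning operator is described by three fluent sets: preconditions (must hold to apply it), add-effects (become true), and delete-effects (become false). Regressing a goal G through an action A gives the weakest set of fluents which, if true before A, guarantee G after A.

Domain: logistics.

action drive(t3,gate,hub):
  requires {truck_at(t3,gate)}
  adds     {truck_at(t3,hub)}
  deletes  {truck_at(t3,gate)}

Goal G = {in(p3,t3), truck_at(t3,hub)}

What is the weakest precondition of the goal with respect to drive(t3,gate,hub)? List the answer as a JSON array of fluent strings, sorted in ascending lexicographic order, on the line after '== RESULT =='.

Compute (G \ add) ∪ pre:
  G ∩ del = {}  (empty — regression defined)
  G \ add = {in(p3,t3), truck_at(t3,hub)} \ {truck_at(t3,hub)} = {in(p3,t3)}
  ∪ pre   = {in(p3,t3)} ∪ {truck_at(t3,gate)}
          = {in(p3,t3), truck_at(t3,gate)}

== RESULT ==
["in(p3,t3)", "truck_at(t3,gate)"]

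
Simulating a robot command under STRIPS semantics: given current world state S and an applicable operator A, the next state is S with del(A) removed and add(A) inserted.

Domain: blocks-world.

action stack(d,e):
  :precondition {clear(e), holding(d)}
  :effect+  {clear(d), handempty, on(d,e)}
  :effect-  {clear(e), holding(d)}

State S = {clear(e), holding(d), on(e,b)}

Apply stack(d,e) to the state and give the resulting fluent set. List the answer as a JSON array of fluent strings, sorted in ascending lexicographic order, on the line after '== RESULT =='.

Progress:
  pre ⊆ S: {clear(e), holding(d)} ⊆ S  — applicable
  S \ del = {on(e,b)}
  ∪ add   = {clear(d), handempty, on(d,e), on(e,b)}

== RESULT ==
["clear(d)", "handempty", "on(d,e)", "on(e,b)"]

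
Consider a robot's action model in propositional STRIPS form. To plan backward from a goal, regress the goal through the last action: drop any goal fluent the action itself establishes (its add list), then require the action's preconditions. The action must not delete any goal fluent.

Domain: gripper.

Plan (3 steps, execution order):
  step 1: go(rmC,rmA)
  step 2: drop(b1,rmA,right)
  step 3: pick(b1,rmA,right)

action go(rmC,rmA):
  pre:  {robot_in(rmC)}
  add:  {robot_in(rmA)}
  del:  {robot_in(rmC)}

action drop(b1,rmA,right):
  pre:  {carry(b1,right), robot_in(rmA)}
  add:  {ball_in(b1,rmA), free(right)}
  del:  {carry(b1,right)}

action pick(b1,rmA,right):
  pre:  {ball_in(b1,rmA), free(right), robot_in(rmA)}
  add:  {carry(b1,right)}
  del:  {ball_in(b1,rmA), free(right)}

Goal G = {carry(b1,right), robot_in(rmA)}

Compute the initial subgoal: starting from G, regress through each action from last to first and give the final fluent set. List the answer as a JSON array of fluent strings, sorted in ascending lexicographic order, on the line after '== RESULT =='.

Work backward from the goal:
  through step 3 (pick(b1,rmA,right)): drop {carry(b1,right)}, keep {robot_in(rmA)}, require {ball_in(b1,rmA), free(right), robot_in(rmA)}
    → {ball_in(b1,rmA), free(right), robot_in(rmA)}
  through step 2 (drop(b1,rmA,right)): drop {ball_in(b1,rmA), free(right)}, keep {robot_in(rmA)}, require {carry(b1,right), robot_in(rmA)}
    → {carry(b1,right), robot_in(rmA)}
  through step 1 (go(rmC,rmA)): drop {robot_in(rmA)}, keep {carry(b1,right)}, require {robot_in(rmC)}
    → {carry(b1,right), robot_in(rmC)}

== RESULT ==
["carry(b1,right)", "robot_in(rmC)"]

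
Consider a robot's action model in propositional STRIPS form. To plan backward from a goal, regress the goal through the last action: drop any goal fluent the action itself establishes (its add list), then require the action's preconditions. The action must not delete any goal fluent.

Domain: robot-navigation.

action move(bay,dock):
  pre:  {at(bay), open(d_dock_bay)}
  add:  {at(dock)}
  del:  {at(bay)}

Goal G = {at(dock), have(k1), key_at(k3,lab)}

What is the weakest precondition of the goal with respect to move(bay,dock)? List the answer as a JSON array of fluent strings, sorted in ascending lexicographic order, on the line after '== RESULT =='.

Regress:
  G ∩ del = {}  (empty — regression defined)
  G \ add = {at(dock), have(k1), key_at(k3,lab)} \ {at(dock)} = {have(k1), key_at(k3,lab)}
  ∪ pre   = {have(k1), key_at(k3,lab)} ∪ {at(bay), open(d_dock_bay)}
          = {at(bay), have(k1), key_at(k3,lab), open(d_dock_bay)}

== RESULT ==
["at(bay)", "have(k1)", "key_at(k3,lab)", "open(d_dock_bay)"]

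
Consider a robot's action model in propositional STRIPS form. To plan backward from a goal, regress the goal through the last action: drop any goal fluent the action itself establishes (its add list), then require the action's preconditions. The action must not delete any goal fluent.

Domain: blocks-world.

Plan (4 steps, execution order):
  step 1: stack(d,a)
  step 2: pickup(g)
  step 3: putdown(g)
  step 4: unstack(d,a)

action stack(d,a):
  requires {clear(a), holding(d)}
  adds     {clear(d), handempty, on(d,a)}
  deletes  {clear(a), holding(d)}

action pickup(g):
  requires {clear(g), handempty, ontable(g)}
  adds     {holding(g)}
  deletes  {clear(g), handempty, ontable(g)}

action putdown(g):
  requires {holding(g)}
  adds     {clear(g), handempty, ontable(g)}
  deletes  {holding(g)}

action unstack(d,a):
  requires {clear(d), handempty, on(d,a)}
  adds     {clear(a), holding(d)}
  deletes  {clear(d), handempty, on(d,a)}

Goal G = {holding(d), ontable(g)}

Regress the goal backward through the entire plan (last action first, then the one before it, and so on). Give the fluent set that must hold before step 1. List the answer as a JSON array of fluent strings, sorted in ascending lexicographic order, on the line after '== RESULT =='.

Regress step by step:
  through step 4 (unstack(d,a)): drop {holding(d)}, keep {ontable(g)}, require {clear(d), handempty, on(d,a)}
    → {clear(d), handempty, on(d,a), ontable(g)}
  through step 3 (putdown(g)): drop {handempty, ontable(g)}, keep {clear(d), on(d,a)}, require {holding(g)}
    → {clear(d), holding(g), on(d,a)}
  through step 2 (pickup(g)): drop {holding(g)}, keep {clear(d), on(d,a)}, require {clear(g), handempty, ontable(g)}
    → {clear(d), clear(g), handempty, on(d,a), ontable(g)}
  through step 1 (stack(d,a)): drop {clear(d), handempty, on(d,a)}, keep {clear(g), ontable(g)}, require {clear(a), holding(d)}
    → {clear(a), clear(g), holding(d), ontable(g)}

== RESULT ==
["clear(a)", "clear(g)", "holding(d)", "ontable(g)"]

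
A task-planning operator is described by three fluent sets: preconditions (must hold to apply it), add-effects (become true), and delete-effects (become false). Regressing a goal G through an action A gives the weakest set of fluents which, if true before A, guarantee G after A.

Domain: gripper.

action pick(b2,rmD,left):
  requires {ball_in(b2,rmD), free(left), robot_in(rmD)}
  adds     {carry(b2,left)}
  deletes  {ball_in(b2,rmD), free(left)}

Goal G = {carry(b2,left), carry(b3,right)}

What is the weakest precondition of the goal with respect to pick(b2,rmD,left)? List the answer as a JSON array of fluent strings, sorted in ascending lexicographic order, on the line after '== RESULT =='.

Compute (G \ add) ∪ pre:
  G ∩ del = {}  (empty — regression defined)
  G \ add = {carry(b2,left), carry(b3,right)} \ {carry(b2,left)} = {carry(b3,right)}
  ∪ pre   = {carry(b3,right)} ∪ {ball_in(b2,rmD), free(left), robot_in(rmD)}
          = {ball_in(b2,rmD), carry(b3,right), free(left), robot_in(rmD)}

== RESULT ==
["ball_in(b2,rmD)", "carry(b3,right)", "free(left)", "robot_in(rmD)"]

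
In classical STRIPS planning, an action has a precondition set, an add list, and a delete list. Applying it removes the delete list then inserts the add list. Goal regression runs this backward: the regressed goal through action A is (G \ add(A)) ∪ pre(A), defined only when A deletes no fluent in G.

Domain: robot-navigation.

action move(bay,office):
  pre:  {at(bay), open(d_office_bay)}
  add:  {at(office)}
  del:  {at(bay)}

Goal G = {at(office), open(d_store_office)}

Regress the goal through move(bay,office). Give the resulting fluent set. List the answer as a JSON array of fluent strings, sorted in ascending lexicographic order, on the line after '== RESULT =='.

Compute (G \ add) ∪ pre:
  G ∩ del = {}  (empty — regression defined)
  G \ add = {at(office), open(d_store_office)} \ {at(office)} = {open(d_store_office)}
  ∪ pre   = {open(d_store_office)} ∪ {at(bay), open(d_office_bay)}
          = {at(bay), open(d_office_bay), open(d_store_office)}

== RESULT ==
["at(bay)", "open(d_office_bay)", "open(d_store_office)"]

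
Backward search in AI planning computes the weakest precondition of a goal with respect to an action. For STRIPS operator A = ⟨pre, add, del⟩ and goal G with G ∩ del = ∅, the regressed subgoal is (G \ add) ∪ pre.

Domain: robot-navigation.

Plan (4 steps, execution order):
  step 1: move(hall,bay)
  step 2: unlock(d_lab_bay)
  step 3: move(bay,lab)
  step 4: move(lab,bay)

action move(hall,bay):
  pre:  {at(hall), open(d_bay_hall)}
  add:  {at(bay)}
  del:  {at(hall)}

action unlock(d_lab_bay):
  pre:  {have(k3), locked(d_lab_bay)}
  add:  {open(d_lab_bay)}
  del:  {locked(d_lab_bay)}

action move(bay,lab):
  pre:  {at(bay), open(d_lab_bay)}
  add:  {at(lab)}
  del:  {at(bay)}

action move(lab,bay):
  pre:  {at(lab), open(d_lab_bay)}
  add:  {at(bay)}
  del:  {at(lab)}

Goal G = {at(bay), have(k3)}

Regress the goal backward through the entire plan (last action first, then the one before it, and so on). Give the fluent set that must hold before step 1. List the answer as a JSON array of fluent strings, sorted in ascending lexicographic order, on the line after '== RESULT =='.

Work backward from the goal:
  through step 4 (move(lab,bay)): drop {at(bay)}, keep {have(k3)}, require {at(lab), open(d_lab_bay)}
    → {at(lab), have(k3), open(d_lab_bay)}
  through step 3 (move(bay,lab)): drop {at(lab)}, keep {have(k3), open(d_lab_bay)}, require {at(bay), open(d_lab_bay)}
    → {at(bay), have(k3), open(d_lab_bay)}
  through step 2 (unlock(d_lab_bay)): drop {open(d_lab_bay)}, keep {at(bay), have(k3)}, require {have(k3), locked(d_lab_bay)}
    → {at(bay), have(k3), locked(d_lab_bay)}
  through step 1 (move(hall,bay)): drop {at(bay)}, keep {have(k3), locked(d_lab_bay)}, require {at(hall), open(d_bay_hall)}
    → {at(hall), have(k3), locked(d_lab_bay), open(d_bay_hall)}

== RESULT ==
["at(hall)", "have(k3)", "locked(d_lab_bay)", "open(d_bay_hall)"]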